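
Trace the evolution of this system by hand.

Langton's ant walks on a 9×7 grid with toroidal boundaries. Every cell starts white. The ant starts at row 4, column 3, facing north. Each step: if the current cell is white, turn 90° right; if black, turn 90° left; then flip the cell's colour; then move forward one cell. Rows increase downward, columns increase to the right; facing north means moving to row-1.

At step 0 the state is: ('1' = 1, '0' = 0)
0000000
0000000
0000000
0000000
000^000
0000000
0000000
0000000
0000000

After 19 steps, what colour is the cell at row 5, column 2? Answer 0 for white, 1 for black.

k=0  0000000
0000000
0000000
0000000
000^000
0000000
0000000
0000000
0000000
k=1  0000000
0000000
0000000
0000000
0001>00
0000000
0000000
0000000
0000000
k=2  0000000
0000000
0000000
0000000
0001100
0000v00
0000000
0000000
0000000
k=3  0000000
0000000
0000000
0000000
0001100
000<100
0000000
0000000
0000000
k=4  0000000
0000000
0000000
0000000
000^100
0001100
0000000
0000000
0000000
k=5  0000000
0000000
0000000
0000000
00<0100
0001100
0000000
0000000
0000000
k=6  0000000
0000000
0000000
00^0000
0010100
0001100
0000000
0000000
0000000
k=7  0000000
0000000
0000000
001>000
0010100
0001100
0000000
0000000
0000000
k=8  0000000
0000000
0000000
0011000
001v100
0001100
0000000
0000000
0000000
k=9  0000000
0000000
0000000
0011000
00<1100
0001100
0000000
0000000
0000000
k=10  0000000
0000000
0000000
0011000
0001100
00v1100
0000000
0000000
0000000
k=11  0000000
0000000
0000000
0011000
0001100
0<11100
0000000
0000000
0000000
k=12  0000000
0000000
0000000
0011000
0^01100
0111100
0000000
0000000
0000000
k=13  0000000
0000000
0000000
0011000
01>1100
0111100
0000000
0000000
0000000
k=14  0000000
0000000
0000000
0011000
0111100
01v1100
0000000
0000000
0000000
k=15  0000000
0000000
0000000
0011000
0111100
010>100
0000000
0000000
0000000
k=16  0000000
0000000
0000000
0011000
011^100
0100100
0000000
0000000
0000000
k=17  0000000
0000000
0000000
0011000
01<0100
0100100
0000000
0000000
0000000
k=18  0000000
0000000
0000000
0011000
0100100
01v0100
0000000
0000000
0000000
k=19  0000000
0000000
0000000
0011000
0100100
0<10100
0000000
0000000
0000000

1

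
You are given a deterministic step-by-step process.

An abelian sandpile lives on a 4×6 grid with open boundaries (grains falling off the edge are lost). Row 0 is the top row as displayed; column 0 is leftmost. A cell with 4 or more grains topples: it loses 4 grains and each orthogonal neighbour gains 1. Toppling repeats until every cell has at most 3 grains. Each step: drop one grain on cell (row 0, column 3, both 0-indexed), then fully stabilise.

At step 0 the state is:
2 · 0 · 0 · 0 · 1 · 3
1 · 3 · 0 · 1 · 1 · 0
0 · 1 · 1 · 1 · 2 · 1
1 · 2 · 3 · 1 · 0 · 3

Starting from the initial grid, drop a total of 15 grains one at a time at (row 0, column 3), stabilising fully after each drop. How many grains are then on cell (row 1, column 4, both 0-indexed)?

3

gen 0: 2 · 0 · 0 · 0 · 1 · 3
1 · 3 · 0 · 1 · 1 · 0
0 · 1 · 1 · 1 · 2 · 1
1 · 2 · 3 · 1 · 0 · 3
gen 1: 2 · 0 · 0 · 1 · 1 · 3
1 · 3 · 0 · 1 · 1 · 0
0 · 1 · 1 · 1 · 2 · 1
1 · 2 · 3 · 1 · 0 · 3
gen 2: 2 · 0 · 0 · 2 · 1 · 3
1 · 3 · 0 · 1 · 1 · 0
0 · 1 · 1 · 1 · 2 · 1
1 · 2 · 3 · 1 · 0 · 3
gen 3: 2 · 0 · 0 · 3 · 1 · 3
1 · 3 · 0 · 1 · 1 · 0
0 · 1 · 1 · 1 · 2 · 1
1 · 2 · 3 · 1 · 0 · 3
gen 4: 2 · 0 · 1 · 0 · 2 · 3
1 · 3 · 0 · 2 · 1 · 0
0 · 1 · 1 · 1 · 2 · 1
1 · 2 · 3 · 1 · 0 · 3
gen 5: 2 · 0 · 1 · 1 · 2 · 3
1 · 3 · 0 · 2 · 1 · 0
0 · 1 · 1 · 1 · 2 · 1
1 · 2 · 3 · 1 · 0 · 3
gen 6: 2 · 0 · 1 · 2 · 2 · 3
1 · 3 · 0 · 2 · 1 · 0
0 · 1 · 1 · 1 · 2 · 1
1 · 2 · 3 · 1 · 0 · 3
gen 7: 2 · 0 · 1 · 3 · 2 · 3
1 · 3 · 0 · 2 · 1 · 0
0 · 1 · 1 · 1 · 2 · 1
1 · 2 · 3 · 1 · 0 · 3
gen 8: 2 · 0 · 2 · 0 · 3 · 3
1 · 3 · 0 · 3 · 1 · 0
0 · 1 · 1 · 1 · 2 · 1
1 · 2 · 3 · 1 · 0 · 3
gen 9: 2 · 0 · 2 · 1 · 3 · 3
1 · 3 · 0 · 3 · 1 · 0
0 · 1 · 1 · 1 · 2 · 1
1 · 2 · 3 · 1 · 0 · 3
gen 10: 2 · 0 · 2 · 2 · 3 · 3
1 · 3 · 0 · 3 · 1 · 0
0 · 1 · 1 · 1 · 2 · 1
1 · 2 · 3 · 1 · 0 · 3
gen 11: 2 · 0 · 2 · 3 · 3 · 3
1 · 3 · 0 · 3 · 1 · 0
0 · 1 · 1 · 1 · 2 · 1
1 · 2 · 3 · 1 · 0 · 3
gen 12: 2 · 0 · 3 · 2 · 1 · 0
1 · 3 · 1 · 0 · 3 · 1
0 · 1 · 1 · 2 · 2 · 1
1 · 2 · 3 · 1 · 0 · 3
gen 13: 2 · 0 · 3 · 3 · 1 · 0
1 · 3 · 1 · 0 · 3 · 1
0 · 1 · 1 · 2 · 2 · 1
1 · 2 · 3 · 1 · 0 · 3
gen 14: 2 · 1 · 0 · 1 · 2 · 0
1 · 3 · 2 · 1 · 3 · 1
0 · 1 · 1 · 2 · 2 · 1
1 · 2 · 3 · 1 · 0 · 3
gen 15: 2 · 1 · 0 · 2 · 2 · 0
1 · 3 · 2 · 1 · 3 · 1
0 · 1 · 1 · 2 · 2 · 1
1 · 2 · 3 · 1 · 0 · 3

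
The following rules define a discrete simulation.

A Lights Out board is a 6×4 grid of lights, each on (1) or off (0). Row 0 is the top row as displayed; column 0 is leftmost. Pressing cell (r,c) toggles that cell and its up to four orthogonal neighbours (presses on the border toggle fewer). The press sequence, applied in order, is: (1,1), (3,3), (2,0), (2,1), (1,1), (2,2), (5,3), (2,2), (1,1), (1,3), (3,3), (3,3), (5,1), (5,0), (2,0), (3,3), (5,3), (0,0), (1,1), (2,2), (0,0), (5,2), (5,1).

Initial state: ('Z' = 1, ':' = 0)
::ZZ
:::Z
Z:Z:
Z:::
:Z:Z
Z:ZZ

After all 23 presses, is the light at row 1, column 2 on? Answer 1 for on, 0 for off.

0

k=0  ::ZZ
:::Z
Z:Z:
Z:::
:Z:Z
Z:ZZ
k=1  :ZZZ
ZZZZ
ZZZ:
Z:::
:Z:Z
Z:ZZ
k=2  :ZZZ
ZZZZ
ZZZZ
Z:ZZ
:Z::
Z:ZZ
k=3  :ZZZ
:ZZZ
::ZZ
::ZZ
:Z::
Z:ZZ
k=4  :ZZZ
::ZZ
ZZ:Z
:ZZZ
:Z::
Z:ZZ
k=5  ::ZZ
ZZ:Z
Z::Z
:ZZZ
:Z::
Z:ZZ
k=6  ::ZZ
ZZZZ
ZZZ:
:Z:Z
:Z::
Z:ZZ
k=7  ::ZZ
ZZZZ
ZZZ:
:Z:Z
:Z:Z
Z:::
k=8  ::ZZ
ZZ:Z
Z::Z
:ZZZ
:Z:Z
Z:::
k=9  :ZZZ
::ZZ
ZZ:Z
:ZZZ
:Z:Z
Z:::
k=10  :ZZ:
::::
ZZ::
:ZZZ
:Z:Z
Z:::
k=11  :ZZ:
::::
ZZ:Z
:Z::
:Z::
Z:::
k=12  :ZZ:
::::
ZZ::
:ZZZ
:Z:Z
Z:::
k=13  :ZZ:
::::
ZZ::
:ZZZ
:::Z
:ZZ:
k=14  :ZZ:
::::
ZZ::
:ZZZ
Z::Z
Z:Z:
k=15  :ZZ:
Z:::
::::
ZZZZ
Z::Z
Z:Z:
k=16  :ZZ:
Z:::
:::Z
ZZ::
Z:::
Z:Z:
k=17  :ZZ:
Z:::
:::Z
ZZ::
Z::Z
Z::Z
k=18  Z:Z:
::::
:::Z
ZZ::
Z::Z
Z::Z
k=19  ZZZ:
ZZZ:
:Z:Z
ZZ::
Z::Z
Z::Z
k=20  ZZZ:
ZZ::
::Z:
ZZZ:
Z::Z
Z::Z
k=21  ::Z:
:Z::
::Z:
ZZZ:
Z::Z
Z::Z
k=22  ::Z:
:Z::
::Z:
ZZZ:
Z:ZZ
ZZZ:
k=23  ::Z:
:Z::
::Z:
ZZZ:
ZZZZ
::::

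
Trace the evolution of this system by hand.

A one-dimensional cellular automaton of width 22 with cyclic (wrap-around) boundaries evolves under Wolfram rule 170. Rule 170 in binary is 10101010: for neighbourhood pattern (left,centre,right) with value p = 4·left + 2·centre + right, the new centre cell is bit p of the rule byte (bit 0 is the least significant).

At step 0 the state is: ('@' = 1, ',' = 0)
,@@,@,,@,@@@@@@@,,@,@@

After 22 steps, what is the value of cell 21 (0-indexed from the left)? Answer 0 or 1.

1

gen 0: ,@@,@,,@,@@@@@@@,,@,@@
gen 1: @@,@,,@,@@@@@@@,,@,@@,
gen 2: @,@,,@,@@@@@@@,,@,@@,@
gen 3: ,@,,@,@@@@@@@,,@,@@,@@
gen 4: @,,@,@@@@@@@,,@,@@,@@,
gen 5: ,,@,@@@@@@@,,@,@@,@@,@
gen 6: ,@,@@@@@@@,,@,@@,@@,@,
gen 7: @,@@@@@@@,,@,@@,@@,@,,
gen 8: ,@@@@@@@,,@,@@,@@,@,,@
gen 9: @@@@@@@,,@,@@,@@,@,,@,
gen 10: @@@@@@,,@,@@,@@,@,,@,@
gen 11: @@@@@,,@,@@,@@,@,,@,@@
gen 12: @@@@,,@,@@,@@,@,,@,@@@
gen 13: @@@,,@,@@,@@,@,,@,@@@@
gen 14: @@,,@,@@,@@,@,,@,@@@@@
gen 15: @,,@,@@,@@,@,,@,@@@@@@
gen 16: ,,@,@@,@@,@,,@,@@@@@@@
gen 17: ,@,@@,@@,@,,@,@@@@@@@,
gen 18: @,@@,@@,@,,@,@@@@@@@,,
gen 19: ,@@,@@,@,,@,@@@@@@@,,@
gen 20: @@,@@,@,,@,@@@@@@@,,@,
gen 21: @,@@,@,,@,@@@@@@@,,@,@
gen 22: ,@@,@,,@,@@@@@@@,,@,@@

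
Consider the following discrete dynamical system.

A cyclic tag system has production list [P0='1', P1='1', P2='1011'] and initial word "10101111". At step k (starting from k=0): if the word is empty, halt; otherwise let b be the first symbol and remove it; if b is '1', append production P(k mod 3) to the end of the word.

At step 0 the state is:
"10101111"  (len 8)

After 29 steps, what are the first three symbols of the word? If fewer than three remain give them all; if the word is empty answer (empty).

step 0: "10101111"  (len 8)
step 1: "01011111"  (len 8)
step 2: "1011111"  (len 7)
step 3: "0111111011"  (len 10)
step 4: "111111011"  (len 9)
step 5: "111110111"  (len 9)
step 6: "111101111011"  (len 12)
step 7: "111011110111"  (len 12)
step 8: "110111101111"  (len 12)
step 9: "101111011111011"  (len 15)
step 10: "011110111110111"  (len 15)
step 11: "11110111110111"  (len 14)
step 12: "11101111101111011"  (len 17)
step 13: "11011111011110111"  (len 17)
step 14: "10111110111101111"  (len 17)
step 15: "01111101111011111011"  (len 20)
step 16: "1111101111011111011"  (len 19)
step 17: "1111011110111110111"  (len 19)
step 18: "1110111101111101111011"  (len 22)
step 19: "1101111011111011110111"  (len 22)
step 20: "1011110111110111101111"  (len 22)
step 21: "0111101111101111011111011"  (len 25)
step 22: "111101111101111011111011"  (len 24)
step 23: "111011111011110111110111"  (len 24)
step 24: "110111110111101111101111011"  (len 27)
step 25: "101111101111011111011110111"  (len 27)
step 26: "011111011110111110111101111"  (len 27)
step 27: "11111011110111110111101111"  (len 26)
step 28: "11110111101111101111011111"  (len 26)
step 29: "11101111011111011110111111"  (len 26)

111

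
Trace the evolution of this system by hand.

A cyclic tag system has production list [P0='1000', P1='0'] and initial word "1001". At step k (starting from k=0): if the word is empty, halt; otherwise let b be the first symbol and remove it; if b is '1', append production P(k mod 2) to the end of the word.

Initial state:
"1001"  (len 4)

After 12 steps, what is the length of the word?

2

k=0  "1001"  (len 4)
k=1  "0011000"  (len 7)
k=2  "011000"  (len 6)
k=3  "11000"  (len 5)
k=4  "10000"  (len 5)
k=5  "00001000"  (len 8)
k=6  "0001000"  (len 7)
k=7  "001000"  (len 6)
k=8  "01000"  (len 5)
k=9  "1000"  (len 4)
k=10  "0000"  (len 4)
k=11  "000"  (len 3)
k=12  "00"  (len 2)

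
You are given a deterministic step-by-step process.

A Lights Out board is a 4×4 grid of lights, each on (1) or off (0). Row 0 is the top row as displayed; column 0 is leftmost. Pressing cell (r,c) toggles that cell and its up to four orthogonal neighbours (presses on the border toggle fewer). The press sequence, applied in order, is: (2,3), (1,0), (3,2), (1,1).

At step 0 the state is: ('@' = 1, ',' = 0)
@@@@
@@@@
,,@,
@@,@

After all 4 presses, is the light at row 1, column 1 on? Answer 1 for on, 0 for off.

1

k=0  @@@@
@@@@
,,@,
@@,@
k=1  @@@@
@@@,
,,,@
@@,,
k=2  ,@@@
,,@,
@,,@
@@,,
k=3  ,@@@
,,@,
@,@@
@,@@
k=4  ,,@@
@@,,
@@@@
@,@@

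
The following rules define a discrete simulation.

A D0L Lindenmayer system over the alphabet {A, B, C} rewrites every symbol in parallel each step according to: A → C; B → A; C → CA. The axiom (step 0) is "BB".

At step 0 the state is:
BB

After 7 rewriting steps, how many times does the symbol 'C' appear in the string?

16

gen 0: BB
gen 1: AA
gen 2: CC
gen 3: CACA
gen 4: CACCAC
gen 5: CACCACACCA
gen 6: CACCACACCACCACAC
gen 7: CACCACACCACCACACCACACCACCA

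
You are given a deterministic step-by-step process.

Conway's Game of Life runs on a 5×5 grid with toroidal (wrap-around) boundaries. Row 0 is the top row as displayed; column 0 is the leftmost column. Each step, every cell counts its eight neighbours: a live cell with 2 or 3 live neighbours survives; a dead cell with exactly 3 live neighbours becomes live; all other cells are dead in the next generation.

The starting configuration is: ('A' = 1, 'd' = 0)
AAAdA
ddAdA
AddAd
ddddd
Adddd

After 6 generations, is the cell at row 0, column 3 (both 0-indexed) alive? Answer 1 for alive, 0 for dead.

[0] AAAdA
ddAdA
AddAd
ddddd
Adddd
[1] ddAdA
ddAdd
dddAA
ddddA
AdddA
[2] AAddA
ddAdA
dddAA
ddddd
AdddA
[3] dAddd
dAAdd
dddAA
AddAd
dAddA
[4] dAddd
AAAAd
AAdAA
AdAAd
dAAdA
[5] ddddA
dddAd
ddddd
ddddd
ddddA
[6] dddAA
ddddd
ddddd
ddddd
ddddd

1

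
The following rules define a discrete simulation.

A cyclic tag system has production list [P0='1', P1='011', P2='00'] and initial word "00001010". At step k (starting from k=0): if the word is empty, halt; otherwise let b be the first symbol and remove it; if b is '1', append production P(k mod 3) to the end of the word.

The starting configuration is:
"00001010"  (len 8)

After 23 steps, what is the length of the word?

t=0: "00001010"  (len 8)
t=1: "0001010"  (len 7)
t=2: "001010"  (len 6)
t=3: "01010"  (len 5)
t=4: "1010"  (len 4)
t=5: "010011"  (len 6)
t=6: "10011"  (len 5)
t=7: "00111"  (len 5)
t=8: "0111"  (len 4)
t=9: "111"  (len 3)
t=10: "111"  (len 3)
t=11: "11011"  (len 5)
t=12: "101100"  (len 6)
t=13: "011001"  (len 6)
t=14: "11001"  (len 5)
t=15: "100100"  (len 6)
t=16: "001001"  (len 6)
t=17: "01001"  (len 5)
t=18: "1001"  (len 4)
t=19: "0011"  (len 4)
t=20: "011"  (len 3)
t=21: "11"  (len 2)
t=22: "11"  (len 2)
t=23: "1011"  (len 4)

4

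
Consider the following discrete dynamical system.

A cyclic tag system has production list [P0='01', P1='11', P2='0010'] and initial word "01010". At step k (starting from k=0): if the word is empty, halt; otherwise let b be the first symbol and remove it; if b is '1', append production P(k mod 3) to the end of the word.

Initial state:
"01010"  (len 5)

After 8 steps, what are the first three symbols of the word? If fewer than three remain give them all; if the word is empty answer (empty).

100

0) "01010"  (len 5)
1) "1010"  (len 4)
2) "01011"  (len 5)
3) "1011"  (len 4)
4) "01101"  (len 5)
5) "1101"  (len 4)
6) "1010010"  (len 7)
7) "01001001"  (len 8)
8) "1001001"  (len 7)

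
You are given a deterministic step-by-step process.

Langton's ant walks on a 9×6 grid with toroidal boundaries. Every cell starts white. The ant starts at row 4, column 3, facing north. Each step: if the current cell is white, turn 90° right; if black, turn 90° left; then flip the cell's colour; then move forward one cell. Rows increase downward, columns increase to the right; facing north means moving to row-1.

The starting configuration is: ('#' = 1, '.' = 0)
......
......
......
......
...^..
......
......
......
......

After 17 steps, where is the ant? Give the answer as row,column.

4,2

[0] ......
......
......
......
...^..
......
......
......
......
[1] ......
......
......
......
...#>.
......
......
......
......
[2] ......
......
......
......
...##.
....v.
......
......
......
[3] ......
......
......
......
...##.
...<#.
......
......
......
[4] ......
......
......
......
...^#.
...##.
......
......
......
[5] ......
......
......
......
..<.#.
...##.
......
......
......
[6] ......
......
......
..^...
..#.#.
...##.
......
......
......
[7] ......
......
......
..#>..
..#.#.
...##.
......
......
......
[8] ......
......
......
..##..
..#v#.
...##.
......
......
......
[9] ......
......
......
..##..
..<##.
...##.
......
......
......
[10] ......
......
......
..##..
...##.
..v##.
......
......
......
[11] ......
......
......
..##..
...##.
.<###.
......
......
......
[12] ......
......
......
..##..
.^.##.
.####.
......
......
......
[13] ......
......
......
..##..
.#>##.
.####.
......
......
......
[14] ......
......
......
..##..
.####.
.#v##.
......
......
......
[15] ......
......
......
..##..
.####.
.#.>#.
......
......
......
[16] ......
......
......
..##..
.##^#.
.#..#.
......
......
......
[17] ......
......
......
..##..
.#<.#.
.#..#.
......
......
......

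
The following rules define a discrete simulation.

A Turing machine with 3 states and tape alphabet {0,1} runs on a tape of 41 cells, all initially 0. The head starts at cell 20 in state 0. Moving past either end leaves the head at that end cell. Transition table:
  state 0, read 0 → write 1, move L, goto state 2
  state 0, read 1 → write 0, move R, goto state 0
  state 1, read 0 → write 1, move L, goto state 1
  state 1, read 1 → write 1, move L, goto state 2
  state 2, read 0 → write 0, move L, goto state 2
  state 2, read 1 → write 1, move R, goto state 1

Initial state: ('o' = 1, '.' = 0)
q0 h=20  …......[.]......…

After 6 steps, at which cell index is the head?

14

t=0: q0 h=20  …......[.]......…
t=1: q2 h=19  …......[.]o.....…
t=2: q2 h=18  …......[.].o....…
t=3: q2 h=17  …......[.]..o...…
t=4: q2 h=16  …......[.]...o..…
t=5: q2 h=15  …......[.]....o.…
t=6: q2 h=14  …......[.].....o…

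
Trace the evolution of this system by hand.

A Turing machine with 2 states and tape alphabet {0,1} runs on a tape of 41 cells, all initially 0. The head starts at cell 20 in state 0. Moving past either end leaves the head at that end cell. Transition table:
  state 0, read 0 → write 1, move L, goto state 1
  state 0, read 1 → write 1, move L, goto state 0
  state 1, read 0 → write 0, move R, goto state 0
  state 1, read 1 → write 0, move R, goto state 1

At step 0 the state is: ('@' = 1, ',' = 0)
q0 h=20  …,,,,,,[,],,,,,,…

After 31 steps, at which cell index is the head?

9

t=0: q0 h=20  …,,,,,,[,],,,,,,…
t=1: q1 h=19  …,,,,,,[,]@,,,,,…
t=2: q0 h=20  …,,,,,,[@],,,,,,…
t=3: q0 h=19  …,,,,,,[,]@,,,,,…
t=4: q1 h=18  …,,,,,,[,]@@,,,,…
t=5: q0 h=19  …,,,,,,[@]@,,,,,…
t=6: q0 h=18  …,,,,,,[,]@@,,,,…
t=7: q1 h=17  …,,,,,,[,]@@@,,,…
t=8: q0 h=18  …,,,,,,[@]@@,,,,…
t=9: q0 h=17  …,,,,,,[,]@@@,,,…
t=10: q1 h=16  …,,,,,,[,]@@@@,,…
t=11: q0 h=17  …,,,,,,[@]@@@,,,…
t=12: q0 h=16  …,,,,,,[,]@@@@,,…
t=13: q1 h=15  …,,,,,,[,]@@@@@,…
t=14: q0 h=16  …,,,,,,[@]@@@@,,…
t=15: q0 h=15  …,,,,,,[,]@@@@@,…
t=16: q1 h=14  …,,,,,,[,]@@@@@@…
t=17: q0 h=15  …,,,,,,[@]@@@@@,…
t=18: q0 h=14  …,,,,,,[,]@@@@@@…
t=19: q1 h=13  …,,,,,,[,]@@@@@@…
t=20: q0 h=14  …,,,,,,[@]@@@@@@…
t=21: q0 h=13  …,,,,,,[,]@@@@@@…
t=22: q1 h=12  …,,,,,,[,]@@@@@@…
t=23: q0 h=13  …,,,,,,[@]@@@@@@…
t=24: q0 h=12  …,,,,,,[,]@@@@@@…
t=25: q1 h=11  …,,,,,,[,]@@@@@@…
t=26: q0 h=12  …,,,,,,[@]@@@@@@…
t=27: q0 h=11  …,,,,,,[,]@@@@@@…
t=28: q1 h=10  …,,,,,,[,]@@@@@@…
t=29: q0 h=11  …,,,,,,[@]@@@@@@…
t=30: q0 h=10  …,,,,,,[,]@@@@@@…
t=31: q1 h= 9  …,,,,,,[,]@@@@@@…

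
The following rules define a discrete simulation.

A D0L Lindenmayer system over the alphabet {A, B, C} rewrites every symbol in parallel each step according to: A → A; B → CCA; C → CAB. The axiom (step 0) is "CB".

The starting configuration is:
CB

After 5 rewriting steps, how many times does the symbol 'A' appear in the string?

62

0) CB
1) CABCCA
2) CABACCACABCABA
3) CABACCAACABCABACABACCACABACCAA
4) CABACCAACABCABAACABACCACABACCAACABACCAACABCABACABACCAACABCABAA
5) CABACCAACABCABAACABACCACABACCAAACABACCAACABCABACABACCAACAB…CAACABCABAACABACCACABACCAACABACCAACABCABAACABACCACABACCAAA  (len 126)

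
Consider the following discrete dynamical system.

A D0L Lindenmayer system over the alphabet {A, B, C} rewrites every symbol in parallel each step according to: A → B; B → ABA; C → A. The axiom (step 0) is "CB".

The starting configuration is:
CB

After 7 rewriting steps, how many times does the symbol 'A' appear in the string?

108

[0] CB
[1] AABA
[2] BBABAB
[3] ABAABABABABABA
[4] BABABBABABABABABABABABABAB
[5] ABABABABABAABABABABABABABABABABABABABABABABABABABABABA
[6] BABABABABABABABABABABBABABABABABABABABABABABABABABABABABABABABABABABABABABABABABABABABABABABABABABABABABAB
[7] ABABABABABABABABABABABABABABABABABABABABABAABABABABABABABA…BABABABABABABABABABABABABABABABABABABABABABABABABABABABABA  (len 214)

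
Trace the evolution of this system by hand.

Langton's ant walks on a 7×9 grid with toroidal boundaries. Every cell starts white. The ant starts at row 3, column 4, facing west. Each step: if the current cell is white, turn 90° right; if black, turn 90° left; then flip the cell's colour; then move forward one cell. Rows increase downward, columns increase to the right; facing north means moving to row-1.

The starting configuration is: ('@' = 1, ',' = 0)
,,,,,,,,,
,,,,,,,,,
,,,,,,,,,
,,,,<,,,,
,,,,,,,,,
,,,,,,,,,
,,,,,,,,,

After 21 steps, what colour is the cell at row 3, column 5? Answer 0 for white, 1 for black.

0

[0] ,,,,,,,,,
,,,,,,,,,
,,,,,,,,,
,,,,<,,,,
,,,,,,,,,
,,,,,,,,,
,,,,,,,,,
[1] ,,,,,,,,,
,,,,,,,,,
,,,,^,,,,
,,,,@,,,,
,,,,,,,,,
,,,,,,,,,
,,,,,,,,,
[2] ,,,,,,,,,
,,,,,,,,,
,,,,@>,,,
,,,,@,,,,
,,,,,,,,,
,,,,,,,,,
,,,,,,,,,
[3] ,,,,,,,,,
,,,,,,,,,
,,,,@@,,,
,,,,@v,,,
,,,,,,,,,
,,,,,,,,,
,,,,,,,,,
[4] ,,,,,,,,,
,,,,,,,,,
,,,,@@,,,
,,,,<@,,,
,,,,,,,,,
,,,,,,,,,
,,,,,,,,,
[5] ,,,,,,,,,
,,,,,,,,,
,,,,@@,,,
,,,,,@,,,
,,,,v,,,,
,,,,,,,,,
,,,,,,,,,
[6] ,,,,,,,,,
,,,,,,,,,
,,,,@@,,,
,,,,,@,,,
,,,<@,,,,
,,,,,,,,,
,,,,,,,,,
[7] ,,,,,,,,,
,,,,,,,,,
,,,,@@,,,
,,,^,@,,,
,,,@@,,,,
,,,,,,,,,
,,,,,,,,,
[8] ,,,,,,,,,
,,,,,,,,,
,,,,@@,,,
,,,@>@,,,
,,,@@,,,,
,,,,,,,,,
,,,,,,,,,
[9] ,,,,,,,,,
,,,,,,,,,
,,,,@@,,,
,,,@@@,,,
,,,@v,,,,
,,,,,,,,,
,,,,,,,,,
[10] ,,,,,,,,,
,,,,,,,,,
,,,,@@,,,
,,,@@@,,,
,,,@,>,,,
,,,,,,,,,
,,,,,,,,,
[11] ,,,,,,,,,
,,,,,,,,,
,,,,@@,,,
,,,@@@,,,
,,,@,@,,,
,,,,,v,,,
,,,,,,,,,
[12] ,,,,,,,,,
,,,,,,,,,
,,,,@@,,,
,,,@@@,,,
,,,@,@,,,
,,,,<@,,,
,,,,,,,,,
[13] ,,,,,,,,,
,,,,,,,,,
,,,,@@,,,
,,,@@@,,,
,,,@^@,,,
,,,,@@,,,
,,,,,,,,,
[14] ,,,,,,,,,
,,,,,,,,,
,,,,@@,,,
,,,@@@,,,
,,,@@>,,,
,,,,@@,,,
,,,,,,,,,
[15] ,,,,,,,,,
,,,,,,,,,
,,,,@@,,,
,,,@@^,,,
,,,@@,,,,
,,,,@@,,,
,,,,,,,,,
[16] ,,,,,,,,,
,,,,,,,,,
,,,,@@,,,
,,,@<,,,,
,,,@@,,,,
,,,,@@,,,
,,,,,,,,,
[17] ,,,,,,,,,
,,,,,,,,,
,,,,@@,,,
,,,@,,,,,
,,,@v,,,,
,,,,@@,,,
,,,,,,,,,
[18] ,,,,,,,,,
,,,,,,,,,
,,,,@@,,,
,,,@,,,,,
,,,@,>,,,
,,,,@@,,,
,,,,,,,,,
[19] ,,,,,,,,,
,,,,,,,,,
,,,,@@,,,
,,,@,,,,,
,,,@,@,,,
,,,,@v,,,
,,,,,,,,,
[20] ,,,,,,,,,
,,,,,,,,,
,,,,@@,,,
,,,@,,,,,
,,,@,@,,,
,,,,@,>,,
,,,,,,,,,
[21] ,,,,,,,,,
,,,,,,,,,
,,,,@@,,,
,,,@,,,,,
,,,@,@,,,
,,,,@,@,,
,,,,,,v,,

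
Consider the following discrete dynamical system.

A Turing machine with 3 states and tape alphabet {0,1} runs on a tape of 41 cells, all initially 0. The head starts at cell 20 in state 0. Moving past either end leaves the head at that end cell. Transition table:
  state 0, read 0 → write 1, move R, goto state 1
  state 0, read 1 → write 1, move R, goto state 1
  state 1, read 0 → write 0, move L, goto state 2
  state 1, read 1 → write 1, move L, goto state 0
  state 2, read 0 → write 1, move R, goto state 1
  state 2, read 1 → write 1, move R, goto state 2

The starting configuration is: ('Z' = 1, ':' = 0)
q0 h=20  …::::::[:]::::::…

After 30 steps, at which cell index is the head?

30

gen 0: q0 h=20  …::::::[:]::::::…
gen 1: q1 h=21  …:::::Z[:]::::::…
gen 2: q2 h=20  …::::::[Z]::::::…
gen 3: q2 h=21  …:::::Z[:]::::::…
gen 4: q1 h=22  …::::ZZ[:]::::::…
gen 5: q2 h=21  …:::::Z[Z]::::::…
gen 6: q2 h=22  …::::ZZ[:]::::::…
gen 7: q1 h=23  …:::ZZZ[:]::::::…
gen 8: q2 h=22  …::::ZZ[Z]::::::…
gen 9: q2 h=23  …:::ZZZ[:]::::::…
gen 10: q1 h=24  …::ZZZZ[:]::::::…
gen 11: q2 h=23  …:::ZZZ[Z]::::::…
gen 12: q2 h=24  …::ZZZZ[:]::::::…
gen 13: q1 h=25  …:ZZZZZ[:]::::::…
gen 14: q2 h=24  …::ZZZZ[Z]::::::…
gen 15: q2 h=25  …:ZZZZZ[:]::::::…
gen 16: q1 h=26  …ZZZZZZ[:]::::::…
gen 17: q2 h=25  …:ZZZZZ[Z]::::::…
gen 18: q2 h=26  …ZZZZZZ[:]::::::…
gen 19: q1 h=27  …ZZZZZZ[:]::::::…
gen 20: q2 h=26  …ZZZZZZ[Z]::::::…
gen 21: q2 h=27  …ZZZZZZ[:]::::::…
gen 22: q1 h=28  …ZZZZZZ[:]::::::…
gen 23: q2 h=27  …ZZZZZZ[Z]::::::…
gen 24: q2 h=28  …ZZZZZZ[:]::::::…
gen 25: q1 h=29  …ZZZZZZ[:]::::::…
gen 26: q2 h=28  …ZZZZZZ[Z]::::::…
gen 27: q2 h=29  …ZZZZZZ[:]::::::…
gen 28: q1 h=30  …ZZZZZZ[:]::::::…
gen 29: q2 h=29  …ZZZZZZ[Z]::::::…
gen 30: q2 h=30  …ZZZZZZ[:]::::::…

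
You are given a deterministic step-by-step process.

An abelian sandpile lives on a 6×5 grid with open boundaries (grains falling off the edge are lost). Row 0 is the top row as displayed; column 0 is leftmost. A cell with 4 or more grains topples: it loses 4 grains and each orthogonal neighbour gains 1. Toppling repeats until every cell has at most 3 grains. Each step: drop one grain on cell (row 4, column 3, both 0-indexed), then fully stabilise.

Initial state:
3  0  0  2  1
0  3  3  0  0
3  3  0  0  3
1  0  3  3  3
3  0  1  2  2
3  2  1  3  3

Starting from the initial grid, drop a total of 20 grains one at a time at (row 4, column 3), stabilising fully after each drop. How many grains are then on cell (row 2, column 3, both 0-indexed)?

gen 0: 3  0  0  2  1
0  3  3  0  0
3  3  0  0  3
1  0  3  3  3
3  0  1  2  2
3  2  1  3  3
gen 1: 3  0  0  2  1
0  3  3  0  0
3  3  0  0  3
1  0  3  3  3
3  0  1  3  2
3  2  1  3  3
gen 2: 3  0  0  2  1
0  3  3  0  1
3  3  1  2  0
1  1  0  2  2
3  0  3  3  1
3  2  2  1  1
gen 3: 3  0  0  2  1
0  3  3  0  1
3  3  1  2  0
1  1  1  3  2
3  1  0  1  2
3  2  3  2  1
gen 4: 3  0  0  2  1
0  3  3  0  1
3  3  1  2  0
1  1  1  3  2
3  1  0  2  2
3  2  3  2  1
gen 5: 3  0  0  2  1
0  3  3  0  1
3  3  1  2  0
1  1  1  3  2
3  1  0  3  2
3  2  3  2  1
gen 6: 3  0  0  2  1
0  3  3  0  1
3  3  1  3  0
1  1  2  0  3
3  1  1  1  3
3  2  3  3  1
gen 7: 3  0  0  2  1
0  3  3  0  1
3  3  1  3  0
1  1  2  0  3
3  1  1  2  3
3  2  3  3  1
gen 8: 3  0  0  2  1
0  3  3  0  1
3  3  1  3  0
1  1  2  0  3
3  1  1  3  3
3  2  3  3  1
gen 9: 3  0  0  2  1
0  3  3  0  1
3  3  1  3  1
1  1  2  2  0
3  1  3  2  1
3  3  0  1  3
gen 10: 3  0  0  2  1
0  3  3  0  1
3  3  1  3  1
1  1  2  2  0
3  1  3  3  1
3  3  0  1  3
gen 11: 3  0  0  2  1
0  3  3  0  1
3  3  1  3  1
1  1  3  3  0
3  2  0  1  2
3  3  1  2  3
gen 12: 3  0  0  2  1
0  3  3  0  1
3  3  1  3  1
1  1  3  3  0
3  2  0  2  2
3  3  1  2  3
gen 13: 3  0  0  2  1
0  3  3  0  1
3  3  1  3  1
1  1  3  3  0
3  2  0  3  2
3  3  1  2  3
gen 14: 3  0  0  2  1
0  3  3  1  1
3  3  3  0  2
1  2  0  2  1
3  2  2  1  3
3  3  1  3  3
gen 15: 3  0  0  2  1
0  3  3  1  1
3  3  3  0  2
1  2  0  2  1
3  2  2  2  3
3  3  1  3  3
gen 16: 3  0  0  2  1
0  3  3  1  1
3  3  3  0  2
1  2  0  2  1
3  2  2  3  3
3  3  1  3  3
gen 17: 3  0  0  2  1
0  3  3  1  1
3  3  3  0  2
1  2  0  3  2
3  2  3  2  1
3  3  2  1  1
gen 18: 3  0  0  2  1
0  3  3  1  1
3  3  3  0  2
1  2  0  3  2
3  2  3  3  1
3  3  2  1  1
gen 19: 3  0  0  2  1
0  3  3  1  1
3  3  3  1  2
1  2  2  0  3
3  3  0  2  2
3  3  3  2  1
gen 20: 3  0  0  2  1
0  3  3  1  1
3  3  3  1  2
1  2  2  0  3
3  3  0  3  2
3  3  3  2  1

1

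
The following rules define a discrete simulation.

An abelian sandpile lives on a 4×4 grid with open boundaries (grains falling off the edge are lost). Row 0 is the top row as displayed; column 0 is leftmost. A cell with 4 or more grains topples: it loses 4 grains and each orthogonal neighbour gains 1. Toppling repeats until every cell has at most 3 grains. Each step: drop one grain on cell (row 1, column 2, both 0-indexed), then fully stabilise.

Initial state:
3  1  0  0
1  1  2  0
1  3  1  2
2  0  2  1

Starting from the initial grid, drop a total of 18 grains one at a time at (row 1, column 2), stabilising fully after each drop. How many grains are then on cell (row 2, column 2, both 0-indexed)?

2

step 0: 3  1  0  0
1  1  2  0
1  3  1  2
2  0  2  1
step 1: 3  1  0  0
1  1  3  0
1  3  1  2
2  0  2  1
step 2: 3  1  1  0
1  2  0  1
1  3  2  2
2  0  2  1
step 3: 3  1  1  0
1  2  1  1
1  3  2  2
2  0  2  1
step 4: 3  1  1  0
1  2  2  1
1  3  2  2
2  0  2  1
step 5: 3  1  1  0
1  2  3  1
1  3  2  2
2  0  2  1
step 6: 3  1  2  0
1  3  0  2
1  3  3  2
2  0  2  1
step 7: 3  1  2  0
1  3  1  2
1  3  3  2
2  0  2  1
step 8: 3  1  2  0
1  3  2  2
1  3  3  2
2  0  2  1
step 9: 3  1  2  0
1  3  3  2
1  3  3  2
2  0  2  1
step 10: 3  2  3  0
2  1  2  3
2  1  1  3
2  1  3  1
step 11: 3  2  3  0
2  1  3  3
2  1  1  3
2  1  3  1
step 12: 3  3  0  2
2  2  2  1
2  1  3  0
2  1  3  2
step 13: 3  3  0  2
2  2  3  1
2  1  3  0
2  1  3  2
step 14: 3  3  1  2
2  3  1  2
2  2  1  1
2  2  0  3
step 15: 3  3  1  2
2  3  2  2
2  2  1  1
2  2  0  3
step 16: 3  3  1  2
2  3  3  2
2  2  1  1
2  2  0  3
step 17: 1  1  3  2
0  2  1  3
3  3  2  1
2  2  0  3
step 18: 1  1  3  2
0  2  2  3
3  3  2  1
2  2  0  3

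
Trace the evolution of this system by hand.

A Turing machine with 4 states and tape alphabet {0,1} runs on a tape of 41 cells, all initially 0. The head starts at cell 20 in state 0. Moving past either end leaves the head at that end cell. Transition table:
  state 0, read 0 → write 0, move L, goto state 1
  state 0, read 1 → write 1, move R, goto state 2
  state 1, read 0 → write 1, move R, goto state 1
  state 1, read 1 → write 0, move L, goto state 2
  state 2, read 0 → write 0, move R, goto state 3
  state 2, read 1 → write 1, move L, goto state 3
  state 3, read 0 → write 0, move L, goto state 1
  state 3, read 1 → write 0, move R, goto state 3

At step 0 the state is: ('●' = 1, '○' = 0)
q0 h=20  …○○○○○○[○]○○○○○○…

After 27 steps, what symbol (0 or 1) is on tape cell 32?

1

k=0  q0 h=20  …○○○○○○[○]○○○○○○…
k=1  q1 h=19  …○○○○○○[○]○○○○○○…
k=2  q1 h=20  …○○○○○●[○]○○○○○○…
k=3  q1 h=21  …○○○○●●[○]○○○○○○…
k=4  q1 h=22  …○○○●●●[○]○○○○○○…
k=5  q1 h=23  …○○●●●●[○]○○○○○○…
k=6  q1 h=24  …○●●●●●[○]○○○○○○…
k=7  q1 h=25  …●●●●●●[○]○○○○○○…
k=8  q1 h=26  …●●●●●●[○]○○○○○○…
k=9  q1 h=27  …●●●●●●[○]○○○○○○…
k=10  q1 h=28  …●●●●●●[○]○○○○○○…
k=11  q1 h=29  …●●●●●●[○]○○○○○○…
k=12  q1 h=30  …●●●●●●[○]○○○○○○…
k=13  q1 h=31  …●●●●●●[○]○○○○○○…
k=14  q1 h=32  …●●●●●●[○]○○○○○○…
k=15  q1 h=33  …●●●●●●[○]○○○○○○…
k=16  q1 h=34  …●●●●●●[○]○○○○○○|
k=17  q1 h=35  …●●●●●●[○]○○○○○|
k=18  q1 h=36  …●●●●●●[○]○○○○|
k=19  q1 h=37  …●●●●●●[○]○○○|
k=20  q1 h=38  …●●●●●●[○]○○|
k=21  q1 h=39  …●●●●●●[○]○|
k=22  q1 h=40  …●●●●●●[○]|
k=23  q1 h=40  …●●●●●●[●]|
k=24  q2 h=39  …●●●●●●[●]○|
k=25  q3 h=38  …●●●●●●[●]●○|
k=26  q3 h=39  …●●●●●○[●]○|
k=27  q3 h=40  …●●●●○○[○]|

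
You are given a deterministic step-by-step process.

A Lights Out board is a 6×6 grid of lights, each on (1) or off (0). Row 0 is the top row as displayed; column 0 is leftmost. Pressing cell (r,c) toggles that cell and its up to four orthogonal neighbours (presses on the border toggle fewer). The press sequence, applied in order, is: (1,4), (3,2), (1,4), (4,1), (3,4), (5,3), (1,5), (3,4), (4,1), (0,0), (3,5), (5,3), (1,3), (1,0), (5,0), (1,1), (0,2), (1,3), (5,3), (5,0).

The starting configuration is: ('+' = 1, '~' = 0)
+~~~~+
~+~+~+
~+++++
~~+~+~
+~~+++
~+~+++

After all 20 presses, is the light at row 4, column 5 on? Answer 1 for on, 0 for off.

step 0: +~~~~+
~+~+~+
~+++++
~~+~+~
+~~+++
~+~+++
step 1: +~~~++
~+~~+~
~+++~+
~~+~+~
+~~+++
~+~+++
step 2: +~~~++
~+~~+~
~+~+~+
~+~++~
+~++++
~+~+++
step 3: +~~~~+
~+~+~+
~+~+++
~+~++~
+~++++
~+~+++
step 4: +~~~~+
~+~+~+
~+~+++
~~~++~
~+~+++
~~~+++
step 5: +~~~~+
~+~+~+
~+~+~+
~~~~~+
~+~+~+
~~~+++
step 6: +~~~~+
~+~+~+
~+~+~+
~~~~~+
~+~~~+
~~+~~+
step 7: +~~~~~
~+~++~
~+~+~~
~~~~~+
~+~~~+
~~+~~+
step 8: +~~~~~
~+~++~
~+~++~
~~~++~
~+~~++
~~+~~+
step 9: +~~~~~
~+~++~
~+~++~
~+~++~
+~+~++
~++~~+
step 10: ~+~~~~
++~++~
~+~++~
~+~++~
+~+~++
~++~~+
step 11: ~+~~~~
++~++~
~+~+++
~+~+~+
+~+~+~
~++~~+
step 12: ~+~~~~
++~++~
~+~+++
~+~+~+
+~+++~
~+~+++
step 13: ~+~+~~
+++~~~
~+~~++
~+~+~+
+~+++~
~+~+++
step 14: ++~+~~
~~+~~~
++~~++
~+~+~+
+~+++~
~+~+++
step 15: ++~+~~
~~+~~~
++~~++
~+~+~+
~~+++~
+~~+++
step 16: +~~+~~
++~~~~
+~~~++
~+~+~+
~~+++~
+~~+++
step 17: +++~~~
+++~~~
+~~~++
~+~+~+
~~+++~
+~~+++
step 18: ++++~~
++~++~
+~~+++
~+~+~+
~~+++~
+~~+++
step 19: ++++~~
++~++~
+~~+++
~+~+~+
~~+~+~
+~+~~+
step 20: ++++~~
++~++~
+~~+++
~+~+~+
+~+~+~
~++~~+

0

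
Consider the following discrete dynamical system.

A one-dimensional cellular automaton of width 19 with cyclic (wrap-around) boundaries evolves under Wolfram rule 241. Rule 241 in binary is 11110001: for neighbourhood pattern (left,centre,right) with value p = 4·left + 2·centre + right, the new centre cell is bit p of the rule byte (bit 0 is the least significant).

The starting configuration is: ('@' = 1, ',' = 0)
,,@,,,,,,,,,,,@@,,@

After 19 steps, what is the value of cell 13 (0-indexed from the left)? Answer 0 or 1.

gen 0: ,,@,,,,,,,,,,,@@,,@
gen 1: @,,@@@@@@@@@@,,@@,,
gen 2: ,@,,@@@@@@@@@@,,@@,
gen 3: ,,@,,@@@@@@@@@@,,@@
gen 4: @,,@,,@@@@@@@@@@,,@
gen 5: @@,,@,,@@@@@@@@@@,,
gen 6: ,@@,,@,,@@@@@@@@@@,
gen 7: ,,@@,,@,,@@@@@@@@@@
gen 8: @,,@@,,@,,@@@@@@@@@
gen 9: @@,,@@,,@,,@@@@@@@@
gen 10: @@@,,@@,,@,,@@@@@@@
gen 11: @@@@,,@@,,@,,@@@@@@
gen 12: @@@@@,,@@,,@,,@@@@@
gen 13: @@@@@@,,@@,,@,,@@@@
gen 14: @@@@@@@,,@@,,@,,@@@
gen 15: @@@@@@@@,,@@,,@,,@@
gen 16: @@@@@@@@@,,@@,,@,,@
gen 17: @@@@@@@@@@,,@@,,@,,
gen 18: ,@@@@@@@@@@,,@@,,@,
gen 19: ,,@@@@@@@@@@,,@@,,@

0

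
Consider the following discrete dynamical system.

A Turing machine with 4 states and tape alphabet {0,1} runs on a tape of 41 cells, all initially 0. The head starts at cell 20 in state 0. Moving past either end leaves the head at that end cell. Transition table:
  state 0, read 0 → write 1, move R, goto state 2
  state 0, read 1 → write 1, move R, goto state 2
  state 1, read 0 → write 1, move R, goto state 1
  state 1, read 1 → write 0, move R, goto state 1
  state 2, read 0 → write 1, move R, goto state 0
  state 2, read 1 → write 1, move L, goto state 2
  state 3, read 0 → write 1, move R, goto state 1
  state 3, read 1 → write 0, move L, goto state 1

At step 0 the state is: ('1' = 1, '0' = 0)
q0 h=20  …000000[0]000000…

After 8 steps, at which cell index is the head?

28

k=0  q0 h=20  …000000[0]000000…
k=1  q2 h=21  …000001[0]000000…
k=2  q0 h=22  …000011[0]000000…
k=3  q2 h=23  …000111[0]000000…
k=4  q0 h=24  …001111[0]000000…
k=5  q2 h=25  …011111[0]000000…
k=6  q0 h=26  …111111[0]000000…
k=7  q2 h=27  …111111[0]000000…
k=8  q0 h=28  …111111[0]000000…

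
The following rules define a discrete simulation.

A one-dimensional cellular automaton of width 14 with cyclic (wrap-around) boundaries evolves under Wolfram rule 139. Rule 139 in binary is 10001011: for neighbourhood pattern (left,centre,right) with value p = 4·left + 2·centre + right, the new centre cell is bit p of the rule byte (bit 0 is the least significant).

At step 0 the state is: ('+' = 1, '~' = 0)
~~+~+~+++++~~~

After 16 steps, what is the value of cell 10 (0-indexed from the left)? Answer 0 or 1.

0

k=0  ~~+~+~+++++~~~
k=1  ++~~~~++++~~++
k=2  +~~++++++~~+++
k=3  ~~++++++~~++++
k=4  ~++++++~~++++~
k=5  ++++++~~++++~~
k=6  +++++~~++++~~+
k=7  ++++~~++++~~++
k=8  +++~~++++~~+++
k=9  ++~~++++~~++++
k=10  +~~++++~~+++++
k=11  ~~++++~~++++++
k=12  ~++++~~++++++~
k=13  ++++~~++++++~~
k=14  +++~~++++++~~+
k=15  ++~~++++++~~++
k=16  +~~++++++~~+++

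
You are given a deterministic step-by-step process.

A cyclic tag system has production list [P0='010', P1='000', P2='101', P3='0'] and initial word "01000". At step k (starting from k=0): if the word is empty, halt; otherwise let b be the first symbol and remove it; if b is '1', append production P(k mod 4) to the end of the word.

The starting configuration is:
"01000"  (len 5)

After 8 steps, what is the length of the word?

k=0  "01000"  (len 5)
k=1  "1000"  (len 4)
k=2  "000000"  (len 6)
k=3  "00000"  (len 5)
k=4  "0000"  (len 4)
k=5  "000"  (len 3)
k=6  "00"  (len 2)
k=7  "0"  (len 1)
k=8  (halted — word empty)

0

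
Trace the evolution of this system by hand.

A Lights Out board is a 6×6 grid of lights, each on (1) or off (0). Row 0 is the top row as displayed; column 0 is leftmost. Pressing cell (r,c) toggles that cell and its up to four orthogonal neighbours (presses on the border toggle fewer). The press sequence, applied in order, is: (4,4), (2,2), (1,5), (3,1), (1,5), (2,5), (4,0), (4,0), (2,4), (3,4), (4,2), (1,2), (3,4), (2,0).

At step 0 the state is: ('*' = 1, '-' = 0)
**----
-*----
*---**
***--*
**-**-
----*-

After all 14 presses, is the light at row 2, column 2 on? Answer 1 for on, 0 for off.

0

0) **----
-*----
*---**
***--*
**-**-
----*-
1) **----
-*----
*---**
***-**
**---*
------
2) **----
-**---
******
**--**
**---*
------
3) **---*
-**-**
*****-
**--**
**---*
------
4) **---*
-**-**
*-***-
--*-**
*----*
------
5) **----
-**---
*-****
--*-**
*----*
------
6) **----
-**--*
*-**--
--*-*-
*----*
------
7) **----
-**--*
*-**--
*-*-*-
-*---*
*-----
8) **----
-**--*
*-**--
--*-*-
*----*
------
9) **----
-**-**
*-*-**
--*---
*----*
------
10) **----
-**-**
*-*--*
--****
*---**
------
11) **----
-**-**
*-*--*
---***
******
--*---
12) ***---
---***
*----*
---***
******
--*---
13) ***---
---***
*---**
------
****-*
--*---
14) ***---
*--***
-*--**
*-----
****-*
--*---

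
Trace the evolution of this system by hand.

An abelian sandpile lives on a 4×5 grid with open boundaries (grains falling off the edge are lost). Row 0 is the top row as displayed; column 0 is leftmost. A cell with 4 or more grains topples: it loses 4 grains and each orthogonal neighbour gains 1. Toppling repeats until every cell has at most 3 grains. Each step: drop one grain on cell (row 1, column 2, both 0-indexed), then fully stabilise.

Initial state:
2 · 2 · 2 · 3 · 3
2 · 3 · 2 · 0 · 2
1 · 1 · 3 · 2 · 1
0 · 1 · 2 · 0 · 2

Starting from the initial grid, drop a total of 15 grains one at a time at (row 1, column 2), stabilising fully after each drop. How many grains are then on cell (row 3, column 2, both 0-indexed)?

1

gen 0: 2 · 2 · 2 · 3 · 3
2 · 3 · 2 · 0 · 2
1 · 1 · 3 · 2 · 1
0 · 1 · 2 · 0 · 2
gen 1: 2 · 2 · 2 · 3 · 3
2 · 3 · 3 · 0 · 2
1 · 1 · 3 · 2 · 1
0 · 1 · 2 · 0 · 2
gen 2: 2 · 3 · 3 · 3 · 3
3 · 0 · 2 · 1 · 2
1 · 3 · 0 · 3 · 1
0 · 1 · 3 · 0 · 2
gen 3: 2 · 3 · 3 · 3 · 3
3 · 0 · 3 · 1 · 2
1 · 3 · 0 · 3 · 1
0 · 1 · 3 · 0 · 2
gen 4: 3 · 0 · 2 · 1 · 0
3 · 2 · 1 · 3 · 3
1 · 3 · 1 · 3 · 1
0 · 1 · 3 · 0 · 2
gen 5: 3 · 0 · 2 · 1 · 0
3 · 2 · 2 · 3 · 3
1 · 3 · 1 · 3 · 1
0 · 1 · 3 · 0 · 2
gen 6: 3 · 0 · 2 · 1 · 0
3 · 2 · 3 · 3 · 3
1 · 3 · 1 · 3 · 1
0 · 1 · 3 · 0 · 2
gen 7: 3 · 0 · 3 · 2 · 1
3 · 3 · 1 · 2 · 0
1 · 3 · 3 · 0 · 3
0 · 1 · 3 · 1 · 2
gen 8: 3 · 0 · 3 · 2 · 1
3 · 3 · 2 · 2 · 0
1 · 3 · 3 · 0 · 3
0 · 1 · 3 · 1 · 2
gen 9: 3 · 0 · 3 · 2 · 1
3 · 3 · 3 · 2 · 0
1 · 3 · 3 · 0 · 3
0 · 1 · 3 · 1 · 2
gen 10: 0 · 3 · 0 · 3 · 1
1 · 2 · 3 · 3 · 0
3 · 1 · 2 · 1 · 3
0 · 3 · 0 · 2 · 2
gen 11: 0 · 3 · 2 · 0 · 2
1 · 3 · 1 · 1 · 1
3 · 1 · 3 · 2 · 3
0 · 3 · 0 · 2 · 2
gen 12: 0 · 3 · 2 · 0 · 2
1 · 3 · 2 · 1 · 1
3 · 1 · 3 · 2 · 3
0 · 3 · 0 · 2 · 2
gen 13: 0 · 3 · 2 · 0 · 2
1 · 3 · 3 · 1 · 1
3 · 1 · 3 · 2 · 3
0 · 3 · 0 · 2 · 2
gen 14: 1 · 1 · 0 · 1 · 2
2 · 1 · 3 · 2 · 1
3 · 3 · 0 · 3 · 3
0 · 3 · 1 · 2 · 2
gen 15: 1 · 1 · 1 · 1 · 2
2 · 2 · 0 · 3 · 1
3 · 3 · 1 · 3 · 3
0 · 3 · 1 · 2 · 2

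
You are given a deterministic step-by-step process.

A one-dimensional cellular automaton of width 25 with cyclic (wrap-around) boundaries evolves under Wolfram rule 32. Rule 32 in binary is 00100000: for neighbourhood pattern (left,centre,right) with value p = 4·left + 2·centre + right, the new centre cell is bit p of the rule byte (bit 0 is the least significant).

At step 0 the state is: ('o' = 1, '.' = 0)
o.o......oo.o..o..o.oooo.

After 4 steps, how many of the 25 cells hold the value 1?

[0] o.o......oo.o..o..o.oooo.
[1] .o.........o.......o....o
[2] o........................
[3] .........................
[4] .........................

0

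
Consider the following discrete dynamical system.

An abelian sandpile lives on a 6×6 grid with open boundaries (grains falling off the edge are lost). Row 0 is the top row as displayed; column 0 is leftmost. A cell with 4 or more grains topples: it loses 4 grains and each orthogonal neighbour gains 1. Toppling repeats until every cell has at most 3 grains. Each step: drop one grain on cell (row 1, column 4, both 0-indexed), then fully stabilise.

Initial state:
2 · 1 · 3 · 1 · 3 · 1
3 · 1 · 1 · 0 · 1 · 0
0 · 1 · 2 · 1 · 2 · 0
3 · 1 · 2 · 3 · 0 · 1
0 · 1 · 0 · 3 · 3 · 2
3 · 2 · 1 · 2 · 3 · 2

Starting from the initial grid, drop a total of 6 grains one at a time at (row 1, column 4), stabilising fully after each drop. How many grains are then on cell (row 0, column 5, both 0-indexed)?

0) 2 · 1 · 3 · 1 · 3 · 1
3 · 1 · 1 · 0 · 1 · 0
0 · 1 · 2 · 1 · 2 · 0
3 · 1 · 2 · 3 · 0 · 1
0 · 1 · 0 · 3 · 3 · 2
3 · 2 · 1 · 2 · 3 · 2
1) 2 · 1 · 3 · 1 · 3 · 1
3 · 1 · 1 · 0 · 2 · 0
0 · 1 · 2 · 1 · 2 · 0
3 · 1 · 2 · 3 · 0 · 1
0 · 1 · 0 · 3 · 3 · 2
3 · 2 · 1 · 2 · 3 · 2
2) 2 · 1 · 3 · 1 · 3 · 1
3 · 1 · 1 · 0 · 3 · 0
0 · 1 · 2 · 1 · 2 · 0
3 · 1 · 2 · 3 · 0 · 1
0 · 1 · 0 · 3 · 3 · 2
3 · 2 · 1 · 2 · 3 · 2
3) 2 · 1 · 3 · 2 · 0 · 2
3 · 1 · 1 · 1 · 1 · 1
0 · 1 · 2 · 1 · 3 · 0
3 · 1 · 2 · 3 · 0 · 1
0 · 1 · 0 · 3 · 3 · 2
3 · 2 · 1 · 2 · 3 · 2
4) 2 · 1 · 3 · 2 · 0 · 2
3 · 1 · 1 · 1 · 2 · 1
0 · 1 · 2 · 1 · 3 · 0
3 · 1 · 2 · 3 · 0 · 1
0 · 1 · 0 · 3 · 3 · 2
3 · 2 · 1 · 2 · 3 · 2
5) 2 · 1 · 3 · 2 · 0 · 2
3 · 1 · 1 · 1 · 3 · 1
0 · 1 · 2 · 1 · 3 · 0
3 · 1 · 2 · 3 · 0 · 1
0 · 1 · 0 · 3 · 3 · 2
3 · 2 · 1 · 2 · 3 · 2
6) 2 · 1 · 3 · 2 · 1 · 2
3 · 1 · 1 · 2 · 1 · 2
0 · 1 · 2 · 2 · 0 · 1
3 · 1 · 2 · 3 · 1 · 1
0 · 1 · 0 · 3 · 3 · 2
3 · 2 · 1 · 2 · 3 · 2

2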